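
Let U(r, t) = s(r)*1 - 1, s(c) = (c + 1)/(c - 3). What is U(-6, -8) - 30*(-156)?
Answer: 42116/9 ≈ 4679.6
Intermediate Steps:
s(c) = (1 + c)/(-3 + c)
U(r, t) = -1 + (1 + r)/(-3 + r) (U(r, t) = ((1 + r)/(-3 + r))*1 - 1 = (1 + r)/(-3 + r) - 1 = -1 + (1 + r)/(-3 + r))
U(-6, -8) - 30*(-156) = 4/(-3 - 6) - 30*(-156) = 4/(-9) + 4680 = 4*(-⅑) + 4680 = -4/9 + 4680 = 42116/9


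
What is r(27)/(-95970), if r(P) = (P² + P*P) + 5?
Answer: -209/13710 ≈ -0.015244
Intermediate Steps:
r(P) = 5 + 2*P² (r(P) = (P² + P²) + 5 = 2*P² + 5 = 5 + 2*P²)
r(27)/(-95970) = (5 + 2*27²)/(-95970) = (5 + 2*729)*(-1/95970) = (5 + 1458)*(-1/95970) = 1463*(-1/95970) = -209/13710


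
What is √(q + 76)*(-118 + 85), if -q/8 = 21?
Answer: -66*I*√23 ≈ -316.52*I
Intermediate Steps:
q = -168 (q = -8*21 = -168)
√(q + 76)*(-118 + 85) = √(-168 + 76)*(-118 + 85) = √(-92)*(-33) = (2*I*√23)*(-33) = -66*I*√23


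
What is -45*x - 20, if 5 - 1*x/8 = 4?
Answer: -380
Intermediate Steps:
x = 8 (x = 40 - 8*4 = 40 - 32 = 8)
-45*x - 20 = -45*8 - 20 = -360 - 20 = -380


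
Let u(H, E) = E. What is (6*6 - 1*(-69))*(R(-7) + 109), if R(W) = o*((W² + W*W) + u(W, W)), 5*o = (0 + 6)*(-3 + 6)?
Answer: 45843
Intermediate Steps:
o = 18/5 (o = ((0 + 6)*(-3 + 6))/5 = (6*3)/5 = (⅕)*18 = 18/5 ≈ 3.6000)
R(W) = 18*W/5 + 36*W²/5 (R(W) = 18*((W² + W*W) + W)/5 = 18*((W² + W²) + W)/5 = 18*(2*W² + W)/5 = 18*(W + 2*W²)/5 = 18*W/5 + 36*W²/5)
(6*6 - 1*(-69))*(R(-7) + 109) = (6*6 - 1*(-69))*((18/5)*(-7)*(1 + 2*(-7)) + 109) = (36 + 69)*((18/5)*(-7)*(1 - 14) + 109) = 105*((18/5)*(-7)*(-13) + 109) = 105*(1638/5 + 109) = 105*(2183/5) = 45843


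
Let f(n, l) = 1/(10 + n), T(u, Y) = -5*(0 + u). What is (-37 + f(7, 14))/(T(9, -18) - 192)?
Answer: 628/4029 ≈ 0.15587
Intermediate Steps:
T(u, Y) = -5*u
(-37 + f(7, 14))/(T(9, -18) - 192) = (-37 + 1/(10 + 7))/(-5*9 - 192) = (-37 + 1/17)/(-45 - 192) = (-37 + 1/17)/(-237) = -628/17*(-1/237) = 628/4029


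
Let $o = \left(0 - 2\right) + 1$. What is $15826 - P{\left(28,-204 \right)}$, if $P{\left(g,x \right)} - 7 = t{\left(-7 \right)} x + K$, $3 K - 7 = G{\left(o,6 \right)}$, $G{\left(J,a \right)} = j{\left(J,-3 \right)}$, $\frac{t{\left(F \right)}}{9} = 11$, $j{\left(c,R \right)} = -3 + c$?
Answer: $36014$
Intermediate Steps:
$o = -1$ ($o = -2 + 1 = -1$)
$t{\left(F \right)} = 99$ ($t{\left(F \right)} = 9 \cdot 11 = 99$)
$G{\left(J,a \right)} = -3 + J$
$K = 1$ ($K = \frac{7}{3} + \frac{-3 - 1}{3} = \frac{7}{3} + \frac{1}{3} \left(-4\right) = \frac{7}{3} - \frac{4}{3} = 1$)
$P{\left(g,x \right)} = 8 + 99 x$ ($P{\left(g,x \right)} = 7 + \left(99 x + 1\right) = 7 + \left(1 + 99 x\right) = 8 + 99 x$)
$15826 - P{\left(28,-204 \right)} = 15826 - \left(8 + 99 \left(-204\right)\right) = 15826 - \left(8 - 20196\right) = 15826 - -20188 = 15826 + 20188 = 36014$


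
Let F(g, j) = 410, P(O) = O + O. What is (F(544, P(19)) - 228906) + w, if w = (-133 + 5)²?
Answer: -212112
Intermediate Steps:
P(O) = 2*O
w = 16384 (w = (-128)² = 16384)
(F(544, P(19)) - 228906) + w = (410 - 228906) + 16384 = -228496 + 16384 = -212112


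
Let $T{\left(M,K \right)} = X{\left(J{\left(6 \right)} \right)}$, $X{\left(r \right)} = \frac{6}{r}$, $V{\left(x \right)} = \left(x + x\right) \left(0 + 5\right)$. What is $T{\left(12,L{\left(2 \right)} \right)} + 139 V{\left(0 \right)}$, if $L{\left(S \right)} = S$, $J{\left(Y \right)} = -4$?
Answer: $- \frac{3}{2} \approx -1.5$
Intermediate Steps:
$V{\left(x \right)} = 10 x$ ($V{\left(x \right)} = 2 x 5 = 10 x$)
$T{\left(M,K \right)} = - \frac{3}{2}$ ($T{\left(M,K \right)} = \frac{6}{-4} = 6 \left(- \frac{1}{4}\right) = - \frac{3}{2}$)
$T{\left(12,L{\left(2 \right)} \right)} + 139 V{\left(0 \right)} = - \frac{3}{2} + 139 \cdot 10 \cdot 0 = - \frac{3}{2} + 139 \cdot 0 = - \frac{3}{2} + 0 = - \frac{3}{2}$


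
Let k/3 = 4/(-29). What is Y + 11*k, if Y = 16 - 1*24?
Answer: -364/29 ≈ -12.552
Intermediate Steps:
k = -12/29 (k = 3*(4/(-29)) = 3*(4*(-1/29)) = 3*(-4/29) = -12/29 ≈ -0.41379)
Y = -8 (Y = 16 - 24 = -8)
Y + 11*k = -8 + 11*(-12/29) = -8 - 132/29 = -364/29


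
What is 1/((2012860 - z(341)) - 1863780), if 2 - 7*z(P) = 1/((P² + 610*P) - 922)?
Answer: 323369/48207758129 ≈ 6.7078e-6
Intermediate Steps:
z(P) = 2/7 - 1/(7*(-922 + P² + 610*P)) (z(P) = 2/7 - 1/(7*((P² + 610*P) - 922)) = 2/7 - 1/(7*(-922 + P² + 610*P)))
1/((2012860 - z(341)) - 1863780) = 1/((2012860 - (-1845 + 2*341² + 1220*341)/(7*(-922 + 341² + 610*341))) - 1863780) = 1/((2012860 - (-1845 + 2*116281 + 416020)/(7*(-922 + 116281 + 208010))) - 1863780) = 1/((2012860 - (-1845 + 232562 + 416020)/(7*323369)) - 1863780) = 1/((2012860 - 646737/(7*323369)) - 1863780) = 1/((2012860 - 1*92391/323369) - 1863780) = 1/((2012860 - 92391/323369) - 1863780) = 1/(650896432949/323369 - 1863780) = 1/(48207758129/323369) = 323369/48207758129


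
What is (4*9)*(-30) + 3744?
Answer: 2664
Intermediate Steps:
(4*9)*(-30) + 3744 = 36*(-30) + 3744 = -1080 + 3744 = 2664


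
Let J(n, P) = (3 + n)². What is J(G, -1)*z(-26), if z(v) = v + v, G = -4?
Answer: -52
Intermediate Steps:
z(v) = 2*v
J(G, -1)*z(-26) = (3 - 4)²*(2*(-26)) = (-1)²*(-52) = 1*(-52) = -52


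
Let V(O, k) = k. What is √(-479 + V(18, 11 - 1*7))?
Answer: 5*I*√19 ≈ 21.794*I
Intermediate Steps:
√(-479 + V(18, 11 - 1*7)) = √(-479 + (11 - 1*7)) = √(-479 + (11 - 7)) = √(-479 + 4) = √(-475) = 5*I*√19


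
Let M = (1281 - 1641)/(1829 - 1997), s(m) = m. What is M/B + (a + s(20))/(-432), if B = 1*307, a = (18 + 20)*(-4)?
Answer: 24179/77364 ≈ 0.31254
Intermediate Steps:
a = -152 (a = 38*(-4) = -152)
M = 15/7 (M = -360/(-168) = -360*(-1/168) = 15/7 ≈ 2.1429)
B = 307
M/B + (a + s(20))/(-432) = (15/7)/307 + (-152 + 20)/(-432) = (15/7)*(1/307) - 132*(-1/432) = 15/2149 + 11/36 = 24179/77364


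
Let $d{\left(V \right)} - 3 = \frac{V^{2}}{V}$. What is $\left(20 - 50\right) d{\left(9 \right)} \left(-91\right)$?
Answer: $32760$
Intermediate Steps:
$d{\left(V \right)} = 3 + V$ ($d{\left(V \right)} = 3 + \frac{V^{2}}{V} = 3 + V$)
$\left(20 - 50\right) d{\left(9 \right)} \left(-91\right) = \left(20 - 50\right) \left(3 + 9\right) \left(-91\right) = \left(-30\right) 12 \left(-91\right) = \left(-360\right) \left(-91\right) = 32760$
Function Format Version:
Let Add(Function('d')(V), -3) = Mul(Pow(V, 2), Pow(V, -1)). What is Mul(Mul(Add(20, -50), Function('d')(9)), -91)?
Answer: 32760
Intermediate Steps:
Function('d')(V) = Add(3, V) (Function('d')(V) = Add(3, Mul(Pow(V, 2), Pow(V, -1))) = Add(3, V))
Mul(Mul(Add(20, -50), Function('d')(9)), -91) = Mul(Mul(Add(20, -50), Add(3, 9)), -91) = Mul(Mul(-30, 12), -91) = Mul(-360, -91) = 32760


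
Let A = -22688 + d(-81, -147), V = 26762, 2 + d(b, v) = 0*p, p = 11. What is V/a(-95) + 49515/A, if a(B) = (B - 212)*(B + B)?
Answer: -228098017/132350770 ≈ -1.7234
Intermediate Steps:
d(b, v) = -2 (d(b, v) = -2 + 0*11 = -2 + 0 = -2)
A = -22690 (A = -22688 - 2 = -22690)
a(B) = 2*B*(-212 + B) (a(B) = (-212 + B)*(2*B) = 2*B*(-212 + B))
V/a(-95) + 49515/A = 26762/((2*(-95)*(-212 - 95))) + 49515/(-22690) = 26762/((2*(-95)*(-307))) + 49515*(-1/22690) = 26762/58330 - 9903/4538 = 26762*(1/58330) - 9903/4538 = 13381/29165 - 9903/4538 = -228098017/132350770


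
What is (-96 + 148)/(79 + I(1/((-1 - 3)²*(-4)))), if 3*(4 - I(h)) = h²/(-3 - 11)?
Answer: 8945664/14278657 ≈ 0.62651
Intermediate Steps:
I(h) = 4 + h²/42 (I(h) = 4 - h²/(3*(-3 - 11)) = 4 - h²/(3*(-14)) = 4 - (-1)*h²/42 = 4 + h²/42)
(-96 + 148)/(79 + I(1/((-1 - 3)²*(-4)))) = (-96 + 148)/(79 + (4 + (1/((-1 - 3)²*(-4)))²/42)) = 52/(79 + (4 + (1/((-4)²*(-4)))²/42)) = 52/(79 + (4 + (1/(16*(-4)))²/42)) = 52/(79 + (4 + (1/(-64))²/42)) = 52/(79 + (4 + (1*(-1/64))²/42)) = 52/(79 + (4 + (-1/64)²/42)) = 52/(79 + (4 + (1/42)*(1/4096))) = 52/(79 + (4 + 1/172032)) = 52/(79 + 688129/172032) = 52/(14278657/172032) = 52*(172032/14278657) = 8945664/14278657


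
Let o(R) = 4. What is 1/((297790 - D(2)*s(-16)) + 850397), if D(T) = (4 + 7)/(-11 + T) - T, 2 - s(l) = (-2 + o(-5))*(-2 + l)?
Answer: 9/10334785 ≈ 8.7085e-7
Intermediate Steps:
s(l) = 6 - 2*l (s(l) = 2 - (-2 + 4)*(-2 + l) = 2 - 2*(-2 + l) = 2 - (-4 + 2*l) = 2 + (4 - 2*l) = 6 - 2*l)
D(T) = -T + 11/(-11 + T) (D(T) = 11/(-11 + T) - T = -T + 11/(-11 + T))
1/((297790 - D(2)*s(-16)) + 850397) = 1/((297790 - (11 - 1*2² + 11*2)/(-11 + 2)*(6 - 2*(-16))) + 850397) = 1/((297790 - (11 - 1*4 + 22)/(-9)*(6 + 32)) + 850397) = 1/((297790 - (-(11 - 4 + 22)/9)*38) + 850397) = 1/((297790 - (-⅑*29)*38) + 850397) = 1/((297790 - (-29)*38/9) + 850397) = 1/((297790 - 1*(-1102/9)) + 850397) = 1/((297790 + 1102/9) + 850397) = 1/(2681212/9 + 850397) = 1/(10334785/9) = 9/10334785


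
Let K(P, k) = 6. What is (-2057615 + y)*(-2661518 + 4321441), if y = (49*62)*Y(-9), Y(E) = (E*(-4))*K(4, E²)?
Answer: -2326227711661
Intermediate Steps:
Y(E) = -24*E (Y(E) = (E*(-4))*6 = -4*E*6 = -24*E)
y = 656208 (y = (49*62)*(-24*(-9)) = 3038*216 = 656208)
(-2057615 + y)*(-2661518 + 4321441) = (-2057615 + 656208)*(-2661518 + 4321441) = -1401407*1659923 = -2326227711661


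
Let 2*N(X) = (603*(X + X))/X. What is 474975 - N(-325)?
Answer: 474372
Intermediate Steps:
N(X) = 603 (N(X) = ((603*(X + X))/X)/2 = ((603*(2*X))/X)/2 = ((1206*X)/X)/2 = (½)*1206 = 603)
474975 - N(-325) = 474975 - 1*603 = 474975 - 603 = 474372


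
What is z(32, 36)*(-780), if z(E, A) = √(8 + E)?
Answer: -1560*√10 ≈ -4933.2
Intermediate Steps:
z(32, 36)*(-780) = √(8 + 32)*(-780) = √40*(-780) = (2*√10)*(-780) = -1560*√10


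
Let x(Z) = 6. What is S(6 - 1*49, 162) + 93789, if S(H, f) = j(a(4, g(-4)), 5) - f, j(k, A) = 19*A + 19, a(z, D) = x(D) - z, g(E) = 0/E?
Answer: 93741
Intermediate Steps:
g(E) = 0
a(z, D) = 6 - z
j(k, A) = 19 + 19*A
S(H, f) = 114 - f (S(H, f) = (19 + 19*5) - f = (19 + 95) - f = 114 - f)
S(6 - 1*49, 162) + 93789 = (114 - 1*162) + 93789 = (114 - 162) + 93789 = -48 + 93789 = 93741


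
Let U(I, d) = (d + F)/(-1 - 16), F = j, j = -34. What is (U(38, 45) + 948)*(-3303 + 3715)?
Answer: 6635260/17 ≈ 3.9031e+5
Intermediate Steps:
F = -34
U(I, d) = 2 - d/17 (U(I, d) = (d - 34)/(-1 - 16) = (-34 + d)/(-17) = (-34 + d)*(-1/17) = 2 - d/17)
(U(38, 45) + 948)*(-3303 + 3715) = ((2 - 1/17*45) + 948)*(-3303 + 3715) = ((2 - 45/17) + 948)*412 = (-11/17 + 948)*412 = (16105/17)*412 = 6635260/17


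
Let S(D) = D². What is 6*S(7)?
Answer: 294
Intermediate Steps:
6*S(7) = 6*7² = 6*49 = 294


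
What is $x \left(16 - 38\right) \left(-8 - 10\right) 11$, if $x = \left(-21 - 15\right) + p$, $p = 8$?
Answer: $-121968$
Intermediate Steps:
$x = -28$ ($x = \left(-21 - 15\right) + 8 = -36 + 8 = -28$)
$x \left(16 - 38\right) \left(-8 - 10\right) 11 = - 28 \left(16 - 38\right) \left(-8 - 10\right) 11 = - 28 \left(\left(-22\right) \left(-18\right)\right) 11 = \left(-28\right) 396 \cdot 11 = \left(-11088\right) 11 = -121968$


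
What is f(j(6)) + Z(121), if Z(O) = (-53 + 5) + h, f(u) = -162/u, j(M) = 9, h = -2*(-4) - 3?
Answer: -61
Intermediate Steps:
h = 5 (h = 8 - 3 = 5)
Z(O) = -43 (Z(O) = (-53 + 5) + 5 = -48 + 5 = -43)
f(j(6)) + Z(121) = -162/9 - 43 = -162*⅑ - 43 = -18 - 43 = -61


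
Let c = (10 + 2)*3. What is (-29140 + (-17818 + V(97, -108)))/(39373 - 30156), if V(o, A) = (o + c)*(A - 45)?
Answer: -67307/9217 ≈ -7.3025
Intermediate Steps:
c = 36 (c = 12*3 = 36)
V(o, A) = (-45 + A)*(36 + o) (V(o, A) = (o + 36)*(A - 45) = (36 + o)*(-45 + A) = (-45 + A)*(36 + o))
(-29140 + (-17818 + V(97, -108)))/(39373 - 30156) = (-29140 + (-17818 + (-1620 - 45*97 + 36*(-108) - 108*97)))/(39373 - 30156) = (-29140 + (-17818 + (-1620 - 4365 - 3888 - 10476)))/9217 = (-29140 + (-17818 - 20349))*(1/9217) = (-29140 - 38167)*(1/9217) = -67307*1/9217 = -67307/9217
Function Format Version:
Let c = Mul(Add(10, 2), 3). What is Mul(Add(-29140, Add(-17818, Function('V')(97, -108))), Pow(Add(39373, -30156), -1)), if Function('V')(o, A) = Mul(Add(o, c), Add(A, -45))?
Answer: Rational(-67307, 9217) ≈ -7.3025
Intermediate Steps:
c = 36 (c = Mul(12, 3) = 36)
Function('V')(o, A) = Mul(Add(-45, A), Add(36, o)) (Function('V')(o, A) = Mul(Add(o, 36), Add(A, -45)) = Mul(Add(36, o), Add(-45, A)) = Mul(Add(-45, A), Add(36, o)))
Mul(Add(-29140, Add(-17818, Function('V')(97, -108))), Pow(Add(39373, -30156), -1)) = Mul(Add(-29140, Add(-17818, Add(-1620, Mul(-45, 97), Mul(36, -108), Mul(-108, 97)))), Pow(Add(39373, -30156), -1)) = Mul(Add(-29140, Add(-17818, Add(-1620, -4365, -3888, -10476))), Pow(9217, -1)) = Mul(Add(-29140, Add(-17818, -20349)), Rational(1, 9217)) = Mul(Add(-29140, -38167), Rational(1, 9217)) = Mul(-67307, Rational(1, 9217)) = Rational(-67307, 9217)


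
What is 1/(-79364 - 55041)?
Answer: -1/134405 ≈ -7.4402e-6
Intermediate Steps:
1/(-79364 - 55041) = 1/(-134405) = -1/134405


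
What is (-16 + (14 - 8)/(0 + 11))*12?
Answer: -2040/11 ≈ -185.45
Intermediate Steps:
(-16 + (14 - 8)/(0 + 11))*12 = (-16 + 6/11)*12 = -170/11*12 = -2040/11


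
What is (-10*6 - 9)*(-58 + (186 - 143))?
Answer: 1035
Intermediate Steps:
(-10*6 - 9)*(-58 + (186 - 143)) = (-60 - 9)*(-58 + 43) = -69*(-15) = 1035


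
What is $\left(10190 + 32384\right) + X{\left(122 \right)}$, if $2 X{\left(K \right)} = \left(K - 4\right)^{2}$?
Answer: $49536$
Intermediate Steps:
$X{\left(K \right)} = \frac{\left(-4 + K\right)^{2}}{2}$ ($X{\left(K \right)} = \frac{\left(K - 4\right)^{2}}{2} = \frac{\left(-4 + K\right)^{2}}{2}$)
$\left(10190 + 32384\right) + X{\left(122 \right)} = \left(10190 + 32384\right) + \frac{\left(-4 + 122\right)^{2}}{2} = 42574 + \frac{118^{2}}{2} = 42574 + \frac{1}{2} \cdot 13924 = 42574 + 6962 = 49536$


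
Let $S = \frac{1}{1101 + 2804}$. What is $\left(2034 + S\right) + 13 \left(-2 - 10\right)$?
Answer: $\frac{7333591}{3905} \approx 1878.0$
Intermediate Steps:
$S = \frac{1}{3905} \approx 0.00025608$
$\left(2034 + S\right) + 13 \left(-2 - 10\right) = \left(2034 + \frac{1}{3905}\right) + 13 \left(-2 - 10\right) = \frac{7942771}{3905} + 13 \left(-12\right) = \frac{7942771}{3905} - 156 = \frac{7333591}{3905}$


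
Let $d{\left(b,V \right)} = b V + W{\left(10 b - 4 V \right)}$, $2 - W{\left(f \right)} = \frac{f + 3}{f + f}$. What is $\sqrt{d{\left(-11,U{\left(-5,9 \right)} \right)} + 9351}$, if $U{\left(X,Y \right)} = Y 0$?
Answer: $\frac{3 \sqrt{12573935}}{110} \approx 96.708$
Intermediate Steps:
$U{\left(X,Y \right)} = 0$
$W{\left(f \right)} = 2 - \frac{3 + f}{2 f}$ ($W{\left(f \right)} = 2 - \frac{f + 3}{f + f} = 2 - \frac{3 + f}{2 f}$)
$d{\left(b,V \right)} = V b + \frac{3 \left(-1 - 4 V + 10 b\right)}{2 \left(- 4 V + 10 b\right)}$ ($d{\left(b,V \right)} = b V + \frac{3 \left(-1 - \left(- 10 b + 4 V\right)\right)}{2 \left(10 b - 4 V\right)} = V b + \frac{3 \left(-1 - \left(- 10 b + 4 V\right)\right)}{2 \left(- 4 V + 10 b\right)} = V b + \frac{3 \left(-1 - 4 V + 10 b\right)}{2 \left(- 4 V + 10 b\right)}$)
$\sqrt{d{\left(-11,U{\left(-5,9 \right)} \right)} + 9351} = \sqrt{\frac{3 - -330 + 12 \cdot 0 + 4 \cdot 0 \left(-11\right) \left(\left(-5\right) \left(-11\right) + 2 \cdot 0\right)}{4 \left(\left(-5\right) \left(-11\right) + 2 \cdot 0\right)} + 9351} = \sqrt{\frac{3 + 330 + 0 + 4 \cdot 0 \left(-11\right) \left(55 + 0\right)}{4 \left(55 + 0\right)} + 9351} = \sqrt{\frac{3 + 330 + 0 + 4 \cdot 0 \left(-11\right) 55}{4 \cdot 55} + 9351} = \sqrt{\frac{1}{4} \cdot \frac{1}{55} \left(3 + 330 + 0 + 0\right) + 9351} = \sqrt{\frac{1}{4} \cdot \frac{1}{55} \cdot 333 + 9351} = \sqrt{\frac{333}{220} + 9351} = \sqrt{\frac{2057553}{220}} = \frac{3 \sqrt{12573935}}{110}$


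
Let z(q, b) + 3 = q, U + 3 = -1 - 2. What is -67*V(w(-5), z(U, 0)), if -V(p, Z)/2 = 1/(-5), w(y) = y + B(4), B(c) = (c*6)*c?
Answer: -134/5 ≈ -26.800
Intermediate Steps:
U = -6 (U = -3 + (-1 - 2) = -3 - 3 = -6)
B(c) = 6*c² (B(c) = (6*c)*c = 6*c²)
w(y) = 96 + y (w(y) = y + 6*4² = y + 6*16 = y + 96 = 96 + y)
z(q, b) = -3 + q
V(p, Z) = ⅖ (V(p, Z) = -2/(-5) = -2*(-⅕) = ⅖)
-67*V(w(-5), z(U, 0)) = -67*⅖ = -134/5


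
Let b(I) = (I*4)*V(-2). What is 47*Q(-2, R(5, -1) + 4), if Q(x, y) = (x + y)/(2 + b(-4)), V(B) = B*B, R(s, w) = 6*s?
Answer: -752/31 ≈ -24.258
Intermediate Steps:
V(B) = B**2
b(I) = 16*I (b(I) = (I*4)*(-2)**2 = (4*I)*4 = 16*I)
Q(x, y) = -x/62 - y/62 (Q(x, y) = (x + y)/(2 + 16*(-4)) = (x + y)/(2 - 64) = (x + y)/(-62) = (x + y)*(-1/62) = -x/62 - y/62)
47*Q(-2, R(5, -1) + 4) = 47*(-1/62*(-2) - (6*5 + 4)/62) = 47*(1/31 - (30 + 4)/62) = 47*(1/31 - 1/62*34) = 47*(1/31 - 17/31) = 47*(-16/31) = -752/31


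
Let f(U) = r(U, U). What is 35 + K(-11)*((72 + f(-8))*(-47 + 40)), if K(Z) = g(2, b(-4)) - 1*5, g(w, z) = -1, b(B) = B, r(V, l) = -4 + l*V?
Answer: 5579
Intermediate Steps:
r(V, l) = -4 + V*l
f(U) = -4 + U² (f(U) = -4 + U*U = -4 + U²)
K(Z) = -6 (K(Z) = -1 - 1*5 = -1 - 5 = -6)
35 + K(-11)*((72 + f(-8))*(-47 + 40)) = 35 - 6*(72 + (-4 + (-8)²))*(-47 + 40) = 35 - 6*(72 + (-4 + 64))*(-7) = 35 - 6*(72 + 60)*(-7) = 35 - 792*(-7) = 35 - 6*(-924) = 35 + 5544 = 5579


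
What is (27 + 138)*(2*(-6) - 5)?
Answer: -2805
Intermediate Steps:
(27 + 138)*(2*(-6) - 5) = 165*(-12 - 5) = 165*(-17) = -2805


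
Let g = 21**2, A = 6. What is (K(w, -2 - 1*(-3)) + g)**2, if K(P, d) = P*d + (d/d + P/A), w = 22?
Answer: 1968409/9 ≈ 2.1871e+5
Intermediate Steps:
K(P, d) = 1 + P/6 + P*d (K(P, d) = P*d + (d/d + P/6) = P*d + (1 + P*(1/6)) = P*d + (1 + P/6) = 1 + P/6 + P*d)
g = 441
(K(w, -2 - 1*(-3)) + g)**2 = ((1 + (1/6)*22 + 22*(-2 - 1*(-3))) + 441)**2 = ((1 + 11/3 + 22*(-2 + 3)) + 441)**2 = ((1 + 11/3 + 22*1) + 441)**2 = ((1 + 11/3 + 22) + 441)**2 = (80/3 + 441)**2 = (1403/3)**2 = 1968409/9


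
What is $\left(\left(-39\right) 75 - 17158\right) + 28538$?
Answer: $8455$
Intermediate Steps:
$\left(\left(-39\right) 75 - 17158\right) + 28538 = \left(-2925 - 17158\right) + 28538 = -20083 + 28538 = 8455$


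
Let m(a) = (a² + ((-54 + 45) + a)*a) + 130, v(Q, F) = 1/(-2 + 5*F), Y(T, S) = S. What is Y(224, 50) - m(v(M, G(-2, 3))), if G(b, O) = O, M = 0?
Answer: -13405/169 ≈ -79.320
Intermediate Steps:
m(a) = 130 + a² + a*(-9 + a) (m(a) = (a² + (-9 + a)*a) + 130 = (a² + a*(-9 + a)) + 130 = 130 + a² + a*(-9 + a))
Y(224, 50) - m(v(M, G(-2, 3))) = 50 - (130 - 9/(-2 + 5*3) + 2*(1/(-2 + 5*3))²) = 50 - (130 - 9/(-2 + 15) + 2*(1/(-2 + 15))²) = 50 - (130 - 9/13 + 2*(1/13)²) = 50 - (130 - 9*1/13 + 2*(1/13)²) = 50 - (130 - 9/13 + 2*(1/169)) = 50 - (130 - 9/13 + 2/169) = 50 - 1*21855/169 = 50 - 21855/169 = -13405/169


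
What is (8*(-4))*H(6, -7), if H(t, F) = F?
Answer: 224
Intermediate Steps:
(8*(-4))*H(6, -7) = (8*(-4))*(-7) = -32*(-7) = 224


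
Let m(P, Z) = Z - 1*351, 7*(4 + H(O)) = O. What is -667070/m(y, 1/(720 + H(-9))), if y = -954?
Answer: 1668675605/878023 ≈ 1900.5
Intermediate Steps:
H(O) = -4 + O/7
m(P, Z) = -351 + Z (m(P, Z) = Z - 351 = -351 + Z)
-667070/m(y, 1/(720 + H(-9))) = -667070/(-351 + 1/(720 + (-4 + (⅐)*(-9)))) = -667070/(-351 + 1/(720 + (-4 - 9/7))) = -667070/(-351 + 1/(720 - 37/7)) = -667070/(-351 + 1/(5003/7)) = -667070/(-351 + 7/5003) = -667070/(-1756046/5003) = -667070*(-5003/1756046) = 1668675605/878023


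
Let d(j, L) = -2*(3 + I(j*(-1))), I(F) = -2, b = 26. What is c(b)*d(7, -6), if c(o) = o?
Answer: -52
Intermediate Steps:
d(j, L) = -2 (d(j, L) = -2*(3 - 2) = -2*1 = -2)
c(b)*d(7, -6) = 26*(-2) = -52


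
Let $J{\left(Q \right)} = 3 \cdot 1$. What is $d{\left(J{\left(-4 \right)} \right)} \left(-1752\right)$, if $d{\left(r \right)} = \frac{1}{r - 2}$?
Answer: $-1752$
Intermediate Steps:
$J{\left(Q \right)} = 3$
$d{\left(r \right)} = \frac{1}{-2 + r}$
$d{\left(J{\left(-4 \right)} \right)} \left(-1752\right) = \frac{1}{-2 + 3} \left(-1752\right) = 1^{-1} \left(-1752\right) = 1 \left(-1752\right) = -1752$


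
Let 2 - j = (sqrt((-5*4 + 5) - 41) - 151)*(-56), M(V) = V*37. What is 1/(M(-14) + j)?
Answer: -2243/20168100 - 7*I*sqrt(14)/5042025 ≈ -0.00011122 - 5.1947e-6*I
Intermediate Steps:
M(V) = 37*V
j = -8454 + 112*I*sqrt(14) (j = 2 - (sqrt((-5*4 + 5) - 41) - 151)*(-56) = 2 - (sqrt((-20 + 5) - 41) - 151)*(-56) = 2 - (sqrt(-15 - 41) - 151)*(-56) = 2 - (sqrt(-56) - 151)*(-56) = 2 - (2*I*sqrt(14) - 151)*(-56) = 2 - (-151 + 2*I*sqrt(14))*(-56) = 2 - (8456 - 112*I*sqrt(14)) = 2 + (-8456 + 112*I*sqrt(14)) = -8454 + 112*I*sqrt(14) ≈ -8454.0 + 419.07*I)
1/(M(-14) + j) = 1/(37*(-14) + (-8454 + 112*I*sqrt(14))) = 1/(-518 + (-8454 + 112*I*sqrt(14))) = 1/(-8972 + 112*I*sqrt(14))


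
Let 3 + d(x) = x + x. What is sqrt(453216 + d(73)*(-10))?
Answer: sqrt(451786) ≈ 672.15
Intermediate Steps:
d(x) = -3 + 2*x (d(x) = -3 + (x + x) = -3 + 2*x)
sqrt(453216 + d(73)*(-10)) = sqrt(453216 + (-3 + 2*73)*(-10)) = sqrt(453216 + (-3 + 146)*(-10)) = sqrt(453216 + 143*(-10)) = sqrt(453216 - 1430) = sqrt(451786)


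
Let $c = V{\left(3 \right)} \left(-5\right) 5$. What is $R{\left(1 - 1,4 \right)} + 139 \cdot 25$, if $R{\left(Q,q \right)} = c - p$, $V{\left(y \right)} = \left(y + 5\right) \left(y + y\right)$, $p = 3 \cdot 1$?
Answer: $2272$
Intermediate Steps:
$p = 3$
$V{\left(y \right)} = 2 y \left(5 + y\right)$ ($V{\left(y \right)} = \left(5 + y\right) 2 y = 2 y \left(5 + y\right)$)
$c = -1200$ ($c = 2 \cdot 3 \left(5 + 3\right) \left(-5\right) 5 = 2 \cdot 3 \cdot 8 \left(-5\right) 5 = 48 \left(-5\right) 5 = \left(-240\right) 5 = -1200$)
$R{\left(Q,q \right)} = -1203$ ($R{\left(Q,q \right)} = -1200 - 3 = -1203$)
$R{\left(1 - 1,4 \right)} + 139 \cdot 25 = -1203 + 139 \cdot 25 = -1203 + 3475 = 2272$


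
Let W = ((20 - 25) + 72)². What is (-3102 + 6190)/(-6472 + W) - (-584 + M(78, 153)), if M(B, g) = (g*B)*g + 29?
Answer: -3619666189/1983 ≈ -1.8253e+6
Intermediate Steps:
W = 4489 (W = (-5 + 72)² = 67² = 4489)
M(B, g) = 29 + B*g² (M(B, g) = (B*g)*g + 29 = B*g² + 29 = 29 + B*g²)
(-3102 + 6190)/(-6472 + W) - (-584 + M(78, 153)) = (-3102 + 6190)/(-6472 + 4489) - (-584 + (29 + 78*153²)) = 3088/(-1983) - (-584 + (29 + 78*23409)) = 3088*(-1/1983) - (-584 + (29 + 1825902)) = -3088/1983 - (-584 + 1825931) = -3088/1983 - 1*1825347 = -3088/1983 - 1825347 = -3619666189/1983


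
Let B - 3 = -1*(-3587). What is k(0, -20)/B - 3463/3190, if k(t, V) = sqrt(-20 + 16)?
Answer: -3463/3190 + I/1795 ≈ -1.0856 + 0.0005571*I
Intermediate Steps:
k(t, V) = 2*I (k(t, V) = sqrt(-4) = 2*I)
B = 3590 (B = 3 - 1*(-3587) = 3 + 3587 = 3590)
k(0, -20)/B - 3463/3190 = (2*I)/3590 - 3463/3190 = (2*I)*(1/3590) - 3463*1/3190 = I/1795 - 3463/3190 = -3463/3190 + I/1795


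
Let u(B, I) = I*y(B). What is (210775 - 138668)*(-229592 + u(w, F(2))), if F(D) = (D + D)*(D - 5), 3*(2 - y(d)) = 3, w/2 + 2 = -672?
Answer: -16556055628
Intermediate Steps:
w = -1348 (w = -4 + 2*(-672) = -4 - 1344 = -1348)
y(d) = 1 (y(d) = 2 - ⅓*3 = 2 - 1 = 1)
F(D) = 2*D*(-5 + D) (F(D) = (2*D)*(-5 + D) = 2*D*(-5 + D))
u(B, I) = I (u(B, I) = I*1 = I)
(210775 - 138668)*(-229592 + u(w, F(2))) = (210775 - 138668)*(-229592 + 2*2*(-5 + 2)) = 72107*(-229592 + 2*2*(-3)) = 72107*(-229592 - 12) = 72107*(-229604) = -16556055628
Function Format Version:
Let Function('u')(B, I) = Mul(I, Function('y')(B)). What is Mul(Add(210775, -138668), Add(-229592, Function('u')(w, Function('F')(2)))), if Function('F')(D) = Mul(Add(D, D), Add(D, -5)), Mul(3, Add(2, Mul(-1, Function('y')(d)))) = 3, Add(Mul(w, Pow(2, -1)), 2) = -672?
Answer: -16556055628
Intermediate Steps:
w = -1348 (w = Add(-4, Mul(2, -672)) = Add(-4, -1344) = -1348)
Function('y')(d) = 1 (Function('y')(d) = Add(2, Mul(Rational(-1, 3), 3)) = Add(2, -1) = 1)
Function('F')(D) = Mul(2, D, Add(-5, D)) (Function('F')(D) = Mul(Mul(2, D), Add(-5, D)) = Mul(2, D, Add(-5, D)))
Function('u')(B, I) = I (Function('u')(B, I) = Mul(I, 1) = I)
Mul(Add(210775, -138668), Add(-229592, Function('u')(w, Function('F')(2)))) = Mul(Add(210775, -138668), Add(-229592, Mul(2, 2, Add(-5, 2)))) = Mul(72107, Add(-229592, Mul(2, 2, -3))) = Mul(72107, Add(-229592, -12)) = Mul(72107, -229604) = -16556055628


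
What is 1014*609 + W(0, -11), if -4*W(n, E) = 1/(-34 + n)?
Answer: 83983537/136 ≈ 6.1753e+5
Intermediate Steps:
W(n, E) = -1/(4*(-34 + n))
1014*609 + W(0, -11) = 1014*609 - 1/(-136 + 4*0) = 617526 - 1/(-136 + 0) = 617526 - 1/(-136) = 617526 - 1*(-1/136) = 617526 + 1/136 = 83983537/136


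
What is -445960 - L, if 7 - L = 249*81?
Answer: -425798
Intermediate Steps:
L = -20162 (L = 7 - 249*81 = 7 - 1*20169 = 7 - 20169 = -20162)
-445960 - L = -445960 - 1*(-20162) = -445960 + 20162 = -425798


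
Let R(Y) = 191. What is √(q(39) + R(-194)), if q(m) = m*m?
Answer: 4*√107 ≈ 41.376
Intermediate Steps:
q(m) = m²
√(q(39) + R(-194)) = √(39² + 191) = √(1521 + 191) = √1712 = 4*√107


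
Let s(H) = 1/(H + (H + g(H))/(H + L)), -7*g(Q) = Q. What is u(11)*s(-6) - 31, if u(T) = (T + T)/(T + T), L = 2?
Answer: -1030/33 ≈ -31.212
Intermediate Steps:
g(Q) = -Q/7
u(T) = 1 (u(T) = (2*T)/((2*T)) = (2*T)*(1/(2*T)) = 1)
s(H) = 1/(H + 6*H/(7*(2 + H))) (s(H) = 1/(H + (H - H/7)/(H + 2)) = 1/(H + (6*H/7)/(2 + H)) = 1/(H + 6*H/(7*(2 + H))))
u(11)*s(-6) - 31 = 1*(7*(2 - 6)/(-6*(20 + 7*(-6)))) - 31 = 1*(7*(-⅙)*(-4)/(20 - 42)) - 31 = 1*(7*(-⅙)*(-4)/(-22)) - 31 = 1*(7*(-⅙)*(-1/22)*(-4)) - 31 = 1*(-7/33) - 31 = -7/33 - 31 = -1030/33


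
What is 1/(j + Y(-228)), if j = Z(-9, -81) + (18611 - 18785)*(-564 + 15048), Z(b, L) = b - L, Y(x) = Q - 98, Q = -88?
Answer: -1/2520330 ≈ -3.9677e-7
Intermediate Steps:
Y(x) = -186 (Y(x) = -88 - 98 = -186)
j = -2520144 (j = (-9 - 1*(-81)) + (18611 - 18785)*(-564 + 15048) = (-9 + 81) - 174*14484 = 72 - 2520216 = -2520144)
1/(j + Y(-228)) = 1/(-2520144 - 186) = 1/(-2520330) = -1/2520330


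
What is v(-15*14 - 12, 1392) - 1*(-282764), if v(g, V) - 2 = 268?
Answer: 283034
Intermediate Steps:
v(g, V) = 270 (v(g, V) = 2 + 268 = 270)
v(-15*14 - 12, 1392) - 1*(-282764) = 270 - 1*(-282764) = 270 + 282764 = 283034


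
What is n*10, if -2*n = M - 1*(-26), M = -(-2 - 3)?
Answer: -155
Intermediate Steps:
M = 5 (M = -1*(-5) = 5)
n = -31/2 (n = -(5 - 1*(-26))/2 = -(5 + 26)/2 = -½*31 = -31/2 ≈ -15.500)
n*10 = -31/2*10 = -155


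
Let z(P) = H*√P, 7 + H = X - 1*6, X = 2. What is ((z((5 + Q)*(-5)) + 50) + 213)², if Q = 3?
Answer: 64329 - 11572*I*√10 ≈ 64329.0 - 36594.0*I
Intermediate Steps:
H = -11 (H = -7 + (2 - 1*6) = -7 + (2 - 6) = -7 - 4 = -11)
z(P) = -11*√P
((z((5 + Q)*(-5)) + 50) + 213)² = ((-11*I*√5*√(5 + 3) + 50) + 213)² = ((-11*2*I*√10 + 50) + 213)² = ((-22*I*√10 + 50) + 213)² = ((50 - 22*I*√10) + 213)² = (263 - 22*I*√10)²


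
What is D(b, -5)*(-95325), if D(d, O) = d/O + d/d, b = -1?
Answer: -114390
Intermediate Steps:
D(d, O) = 1 + d/O (D(d, O) = d/O + 1 = 1 + d/O)
D(b, -5)*(-95325) = ((-5 - 1)/(-5))*(-95325) = -1/5*(-6)*(-95325) = (6/5)*(-95325) = -114390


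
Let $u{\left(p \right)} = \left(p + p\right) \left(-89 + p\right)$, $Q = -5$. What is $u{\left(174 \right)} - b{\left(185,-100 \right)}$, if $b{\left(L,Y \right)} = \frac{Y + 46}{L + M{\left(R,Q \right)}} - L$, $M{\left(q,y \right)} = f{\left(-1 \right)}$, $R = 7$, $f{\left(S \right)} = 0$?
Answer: $\frac{5506579}{185} \approx 29765.0$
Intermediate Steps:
$M{\left(q,y \right)} = 0$
$u{\left(p \right)} = 2 p \left(-89 + p\right)$
$b{\left(L,Y \right)} = - L + \frac{46 + Y}{L}$ ($b{\left(L,Y \right)} = \frac{Y + 46}{L + 0} - L = \frac{46 + Y}{L} - L = - L + \frac{46 + Y}{L}$)
$u{\left(174 \right)} - b{\left(185,-100 \right)} = 2 \cdot 174 \left(-89 + 174\right) - \frac{46 - 100 - 185^{2}}{185} = 2 \cdot 174 \cdot 85 - \frac{46 - 100 - 34225}{185} = 29580 - \frac{46 - 100 - 34225}{185} = 29580 - \frac{1}{185} \left(-34279\right) = 29580 - - \frac{34279}{185} = 29580 + \frac{34279}{185} = \frac{5506579}{185}$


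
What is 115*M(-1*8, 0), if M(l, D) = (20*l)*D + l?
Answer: -920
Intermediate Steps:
M(l, D) = l + 20*D*l (M(l, D) = 20*D*l + l = l + 20*D*l)
115*M(-1*8, 0) = 115*((-1*8)*(1 + 20*0)) = 115*(-8*(1 + 0)) = 115*(-8*1) = 115*(-8) = -920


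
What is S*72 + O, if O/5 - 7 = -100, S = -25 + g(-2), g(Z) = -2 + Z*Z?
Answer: -2121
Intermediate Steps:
g(Z) = -2 + Z**2
S = -23 (S = -25 + (-2 + (-2)**2) = -25 + (-2 + 4) = -25 + 2 = -23)
O = -465 (O = 35 + 5*(-100) = 35 - 500 = -465)
S*72 + O = -23*72 - 465 = -1656 - 465 = -2121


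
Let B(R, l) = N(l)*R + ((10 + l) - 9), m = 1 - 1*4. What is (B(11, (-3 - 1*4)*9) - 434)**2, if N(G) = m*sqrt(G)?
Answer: 177409 + 98208*I*sqrt(7) ≈ 1.7741e+5 + 2.5983e+5*I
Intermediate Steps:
m = -3 (m = 1 - 4 = -3)
N(G) = -3*sqrt(G)
B(R, l) = 1 + l - 3*R*sqrt(l) (B(R, l) = (-3*sqrt(l))*R + ((10 + l) - 9) = -3*R*sqrt(l) + (1 + l) = 1 + l - 3*R*sqrt(l))
(B(11, (-3 - 1*4)*9) - 434)**2 = ((1 + (-3 - 1*4)*9 - 3*11*sqrt((-3 - 1*4)*9)) - 434)**2 = ((1 + (-3 - 4)*9 - 3*11*sqrt((-3 - 4)*9)) - 434)**2 = ((1 - 7*9 - 3*11*sqrt(-7*9)) - 434)**2 = ((1 - 63 - 3*11*sqrt(-63)) - 434)**2 = ((1 - 63 - 3*11*3*I*sqrt(7)) - 434)**2 = ((1 - 63 - 99*I*sqrt(7)) - 434)**2 = ((-62 - 99*I*sqrt(7)) - 434)**2 = (-496 - 99*I*sqrt(7))**2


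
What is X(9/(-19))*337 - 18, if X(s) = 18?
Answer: 6048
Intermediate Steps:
X(9/(-19))*337 - 18 = 18*337 - 18 = 6066 - 18 = 6048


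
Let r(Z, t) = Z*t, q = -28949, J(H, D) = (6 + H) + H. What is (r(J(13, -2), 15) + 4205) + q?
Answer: -24264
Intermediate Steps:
J(H, D) = 6 + 2*H
(r(J(13, -2), 15) + 4205) + q = ((6 + 2*13)*15 + 4205) - 28949 = ((6 + 26)*15 + 4205) - 28949 = (32*15 + 4205) - 28949 = (480 + 4205) - 28949 = 4685 - 28949 = -24264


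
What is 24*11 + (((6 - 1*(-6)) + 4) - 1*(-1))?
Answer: 281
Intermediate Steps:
24*11 + (((6 - 1*(-6)) + 4) - 1*(-1)) = 264 + (((6 + 6) + 4) + 1) = 264 + ((12 + 4) + 1) = 264 + (16 + 1) = 264 + 17 = 281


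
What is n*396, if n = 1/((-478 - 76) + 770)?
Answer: 11/6 ≈ 1.8333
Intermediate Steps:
n = 1/216 (n = 1/(-554 + 770) = 1/216 ≈ 0.0046296)
n*396 = (1/216)*396 = 11/6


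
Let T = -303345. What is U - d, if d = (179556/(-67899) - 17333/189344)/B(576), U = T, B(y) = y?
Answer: -19199432039626117/63292397568 ≈ -3.0335e+5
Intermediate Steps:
U = -303345
d = -300638843/63292397568 (d = (179556/(-67899) - 17333/189344)/576 = (179556*(-1/67899) - 17333*1/189344)*(1/576) = (-4604/1741 - 17333/189344)*(1/576) = -901916529/329647904*1/576 = -300638843/63292397568 ≈ -0.0047500)
U - d = -303345 - 1*(-300638843/63292397568) = -303345 + 300638843/63292397568 = -19199432039626117/63292397568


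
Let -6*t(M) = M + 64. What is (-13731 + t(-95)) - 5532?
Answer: -115547/6 ≈ -19258.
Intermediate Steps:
t(M) = -32/3 - M/6 (t(M) = -(M + 64)/6 = -(64 + M)/6 = -32/3 - M/6)
(-13731 + t(-95)) - 5532 = (-13731 + (-32/3 - 1/6*(-95))) - 5532 = (-13731 + (-32/3 + 95/6)) - 5532 = (-13731 + 31/6) - 5532 = -82355/6 - 5532 = -115547/6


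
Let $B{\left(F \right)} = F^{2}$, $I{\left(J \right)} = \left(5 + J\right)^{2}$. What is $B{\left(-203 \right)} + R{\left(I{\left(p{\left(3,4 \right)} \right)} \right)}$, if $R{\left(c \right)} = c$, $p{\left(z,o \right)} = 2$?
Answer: $41258$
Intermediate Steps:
$B{\left(-203 \right)} + R{\left(I{\left(p{\left(3,4 \right)} \right)} \right)} = \left(-203\right)^{2} + \left(5 + 2\right)^{2} = 41209 + 7^{2} = 41209 + 49 = 41258$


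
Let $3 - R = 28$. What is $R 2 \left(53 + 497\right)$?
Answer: $-27500$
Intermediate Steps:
$R = -25$ ($R = 3 - 28 = -25$)
$R 2 \left(53 + 497\right) = \left(-25\right) 2 \left(53 + 497\right) = \left(-50\right) 550 = -27500$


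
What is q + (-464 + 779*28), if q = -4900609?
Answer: -4879261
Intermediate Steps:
q + (-464 + 779*28) = -4900609 + (-464 + 779*28) = -4900609 + (-464 + 21812) = -4900609 + 21348 = -4879261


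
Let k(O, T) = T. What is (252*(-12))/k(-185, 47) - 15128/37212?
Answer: -28310026/437241 ≈ -64.747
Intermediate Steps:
(252*(-12))/k(-185, 47) - 15128/37212 = (252*(-12))/47 - 15128/37212 = -3024*1/47 - 15128*1/37212 = -3024/47 - 3782/9303 = -28310026/437241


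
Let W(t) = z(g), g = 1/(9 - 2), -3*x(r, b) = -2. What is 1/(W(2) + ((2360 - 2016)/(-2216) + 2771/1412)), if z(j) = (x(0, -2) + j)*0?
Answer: 391124/706851 ≈ 0.55333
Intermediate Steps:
x(r, b) = 2/3 (x(r, b) = -1/3*(-2) = 2/3)
g = 1/7 ≈ 0.14286
z(j) = 0 (z(j) = (2/3 + j)*0 = 0)
W(t) = 0
1/(W(2) + ((2360 - 2016)/(-2216) + 2771/1412)) = 1/(0 + ((2360 - 2016)/(-2216) + 2771/1412)) = 1/(0 + (344*(-1/2216) + 2771*(1/1412))) = 1/(0 + (-43/277 + 2771/1412)) = 1/(0 + 706851/391124) = 1/(706851/391124) = 391124/706851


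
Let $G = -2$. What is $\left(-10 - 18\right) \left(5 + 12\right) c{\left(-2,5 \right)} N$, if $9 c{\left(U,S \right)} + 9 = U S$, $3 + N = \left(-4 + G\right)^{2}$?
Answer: $\frac{99484}{3} \approx 33161.0$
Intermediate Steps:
$N = 33$ ($N = -3 + \left(-4 - 2\right)^{2} = -3 + \left(-6\right)^{2} = -3 + 36 = 33$)
$c{\left(U,S \right)} = -1 + \frac{S U}{9}$ ($c{\left(U,S \right)} = -1 + \frac{U S}{9} = -1 + \frac{S U}{9}$)
$\left(-10 - 18\right) \left(5 + 12\right) c{\left(-2,5 \right)} N = \left(-10 - 18\right) \left(5 + 12\right) \left(-1 + \frac{1}{9} \cdot 5 \left(-2\right)\right) 33 = \left(-28\right) 17 \left(-1 - \frac{10}{9}\right) 33 = \left(-476\right) \left(- \frac{19}{9}\right) 33 = \frac{9044}{9} \cdot 33 = \frac{99484}{3}$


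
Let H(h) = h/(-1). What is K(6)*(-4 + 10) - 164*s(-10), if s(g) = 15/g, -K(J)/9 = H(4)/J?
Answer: 282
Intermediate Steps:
H(h) = -h (H(h) = h*(-1) = -h)
K(J) = 36/J (K(J) = -9*(-1*4)/J = -(-36)/J = 36/J)
K(6)*(-4 + 10) - 164*s(-10) = (36/6)*(-4 + 10) - 2460/(-10) = (36*(⅙))*6 - 2460*(-1)/10 = 6*6 - 164*(-3/2) = 36 + 246 = 282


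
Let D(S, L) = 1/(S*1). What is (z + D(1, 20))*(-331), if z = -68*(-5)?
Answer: -112871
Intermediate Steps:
D(S, L) = 1/S
z = 340 (z = -17*(-20) = 340)
(z + D(1, 20))*(-331) = (340 + 1/1)*(-331) = (340 + 1)*(-331) = 341*(-331) = -112871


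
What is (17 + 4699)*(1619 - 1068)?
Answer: 2598516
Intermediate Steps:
(17 + 4699)*(1619 - 1068) = 4716*551 = 2598516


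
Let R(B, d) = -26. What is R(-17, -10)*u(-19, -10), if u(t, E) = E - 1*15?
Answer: 650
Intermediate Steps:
u(t, E) = -15 + E (u(t, E) = E - 15 = -15 + E)
R(-17, -10)*u(-19, -10) = -26*(-15 - 10) = -26*(-25) = 650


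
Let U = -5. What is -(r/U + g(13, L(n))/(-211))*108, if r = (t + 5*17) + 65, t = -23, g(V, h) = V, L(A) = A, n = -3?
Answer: 2901096/1055 ≈ 2749.9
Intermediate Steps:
r = 127 (r = (-23 + 5*17) + 65 = (-23 + 85) + 65 = 62 + 65 = 127)
-(r/U + g(13, L(n))/(-211))*108 = -(127/(-5) + 13/(-211))*108 = -(127*(-1/5) + 13*(-1/211))*108 = -(-127/5 - 13/211)*108 = -1*(-26862/1055)*108 = (26862/1055)*108 = 2901096/1055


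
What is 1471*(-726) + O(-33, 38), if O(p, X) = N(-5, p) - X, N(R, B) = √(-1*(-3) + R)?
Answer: -1067984 + I*√2 ≈ -1.068e+6 + 1.4142*I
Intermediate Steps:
N(R, B) = √(3 + R)
O(p, X) = -X + I*√2 (O(p, X) = √(3 - 5) - X = √(-2) - X = I*√2 - X = -X + I*√2)
1471*(-726) + O(-33, 38) = 1471*(-726) + (-1*38 + I*√2) = -1067946 + (-38 + I*√2) = -1067984 + I*√2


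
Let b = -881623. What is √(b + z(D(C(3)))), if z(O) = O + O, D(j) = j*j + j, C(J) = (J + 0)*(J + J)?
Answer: I*√880939 ≈ 938.58*I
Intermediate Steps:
C(J) = 2*J² (C(J) = J*(2*J) = 2*J²)
D(j) = j + j² (D(j) = j² + j = j + j²)
z(O) = 2*O
√(b + z(D(C(3)))) = √(-881623 + 2*((2*3²)*(1 + 2*3²))) = √(-881623 + 2*((2*9)*(1 + 2*9))) = √(-881623 + 2*(18*(1 + 18))) = √(-881623 + 2*(18*19)) = √(-881623 + 2*342) = √(-881623 + 684) = √(-880939) = I*√880939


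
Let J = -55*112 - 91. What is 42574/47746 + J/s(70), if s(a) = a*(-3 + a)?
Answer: -7056299/15994910 ≈ -0.44116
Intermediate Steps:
J = -6251 (J = -6160 - 91 = -6251)
42574/47746 + J/s(70) = 42574/47746 - 6251*1/(70*(-3 + 70)) = 42574*(1/47746) - 6251/(70*67) = 21287/23873 - 6251/4690 = 21287/23873 - 6251*1/4690 = 21287/23873 - 893/670 = -7056299/15994910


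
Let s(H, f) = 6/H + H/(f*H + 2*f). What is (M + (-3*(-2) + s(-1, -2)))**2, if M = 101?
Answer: 41209/4 ≈ 10302.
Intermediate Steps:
s(H, f) = 6/H + H/(2*f + H*f) (s(H, f) = 6/H + H/(H*f + 2*f) = 6/H + H/(2*f + H*f))
(M + (-3*(-2) + s(-1, -2)))**2 = (101 + (-3*(-2) + ((-1)**2 + 12*(-2) + 6*(-1)*(-2))/(-1*(-2)*(2 - 1))))**2 = (101 + (6 - 1*(-1/2)*(1 - 24 + 12)/1))**2 = (101 + (6 - 1*(-1/2)*1*(-11)))**2 = (101 + (6 - 11/2))**2 = (101 + 1/2)**2 = (203/2)**2 = 41209/4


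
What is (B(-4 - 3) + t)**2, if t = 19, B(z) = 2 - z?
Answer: 784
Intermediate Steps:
(B(-4 - 3) + t)**2 = ((2 - (-4 - 3)) + 19)**2 = ((2 - 1*(-7)) + 19)**2 = ((2 + 7) + 19)**2 = (9 + 19)**2 = 28**2 = 784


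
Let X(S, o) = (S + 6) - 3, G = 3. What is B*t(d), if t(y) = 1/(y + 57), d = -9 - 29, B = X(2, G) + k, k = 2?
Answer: 7/19 ≈ 0.36842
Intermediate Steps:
X(S, o) = 3 + S (X(S, o) = (6 + S) - 3 = 3 + S)
B = 7 (B = (3 + 2) + 2 = 5 + 2 = 7)
d = -38
t(y) = 1/(57 + y)
B*t(d) = 7/(57 - 38) = 7/19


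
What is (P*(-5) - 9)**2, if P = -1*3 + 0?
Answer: 36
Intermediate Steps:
P = -3 (P = -3 + 0 = -3)
(P*(-5) - 9)**2 = (-3*(-5) - 9)**2 = (15 - 9)**2 = 6**2 = 36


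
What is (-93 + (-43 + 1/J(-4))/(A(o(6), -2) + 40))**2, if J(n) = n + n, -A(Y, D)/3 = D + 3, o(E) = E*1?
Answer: 776904129/87616 ≈ 8867.2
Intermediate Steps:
o(E) = E
A(Y, D) = -9 - 3*D (A(Y, D) = -3*(D + 3) = -3*(3 + D) = -9 - 3*D)
J(n) = 2*n
(-93 + (-43 + 1/J(-4))/(A(o(6), -2) + 40))**2 = (-93 + (-43 + 1/(2*(-4)))/((-9 - 3*(-2)) + 40))**2 = (-93 + (-43 + 1/(-8))/((-9 + 6) + 40))**2 = (-93 + (-43 - 1/8)/(-3 + 40))**2 = (-93 - 345/8/37)**2 = (-93 - 345/8*1/37)**2 = (-93 - 345/296)**2 = (-27873/296)**2 = 776904129/87616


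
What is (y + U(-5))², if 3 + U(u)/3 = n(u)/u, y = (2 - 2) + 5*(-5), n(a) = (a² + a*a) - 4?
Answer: 94864/25 ≈ 3794.6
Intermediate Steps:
n(a) = -4 + 2*a² (n(a) = (a² + a²) - 4 = 2*a² - 4 = -4 + 2*a²)
y = -25 (y = 0 - 25 = -25)
U(u) = -9 + 3*(-4 + 2*u²)/u (U(u) = -9 + 3*((-4 + 2*u²)/u) = -9 + 3*(-4 + 2*u²)/u)
(y + U(-5))² = (-25 + (-9 - 12/(-5) + 6*(-5)))² = (-25 + (-9 - 12*(-⅕) - 30))² = (-25 + (-9 + 12/5 - 30))² = (-25 - 183/5)² = (-308/5)² = 94864/25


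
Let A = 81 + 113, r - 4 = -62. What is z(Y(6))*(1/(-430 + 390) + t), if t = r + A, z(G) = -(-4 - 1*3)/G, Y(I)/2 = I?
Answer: 12691/160 ≈ 79.319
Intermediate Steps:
r = -58 (r = 4 - 62 = -58)
A = 194
Y(I) = 2*I
z(G) = 7/G (z(G) = -(-4 - 3)/G = -(-7)/G = 7/G)
t = 136 (t = -58 + 194 = 136)
z(Y(6))*(1/(-430 + 390) + t) = (7/((2*6)))*(1/(-430 + 390) + 136) = (7/12)*(1/(-40) + 136) = (7*(1/12))*(-1/40 + 136) = (7/12)*(5439/40) = 12691/160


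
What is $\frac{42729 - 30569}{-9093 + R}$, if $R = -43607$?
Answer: $- \frac{608}{2635} \approx -0.23074$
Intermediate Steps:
$\frac{42729 - 30569}{-9093 + R} = \frac{42729 - 30569}{-9093 - 43607} = \frac{12160}{-52700} = 12160 \left(- \frac{1}{52700}\right) = - \frac{608}{2635}$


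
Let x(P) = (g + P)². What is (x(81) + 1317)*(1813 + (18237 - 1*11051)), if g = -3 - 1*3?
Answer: 62471058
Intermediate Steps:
g = -6 (g = -3 - 3 = -6)
x(P) = (-6 + P)²
(x(81) + 1317)*(1813 + (18237 - 1*11051)) = ((-6 + 81)² + 1317)*(1813 + (18237 - 1*11051)) = (75² + 1317)*(1813 + (18237 - 11051)) = (5625 + 1317)*(1813 + 7186) = 6942*8999 = 62471058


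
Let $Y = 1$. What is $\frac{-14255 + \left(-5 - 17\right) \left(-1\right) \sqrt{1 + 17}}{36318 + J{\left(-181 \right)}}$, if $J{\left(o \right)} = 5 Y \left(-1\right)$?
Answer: $- \frac{14255}{36313} + \frac{66 \sqrt{2}}{36313} \approx -0.38999$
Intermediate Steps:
$J{\left(o \right)} = -5$ ($J{\left(o \right)} = 5 \cdot 1 \left(-1\right) = 5 \left(-1\right) = -5$)
$\frac{-14255 + \left(-5 - 17\right) \left(-1\right) \sqrt{1 + 17}}{36318 + J{\left(-181 \right)}} = \frac{-14255 + \left(-5 - 17\right) \left(-1\right) \sqrt{1 + 17}}{36318 - 5} = \frac{-14255 + \left(-22\right) \left(-1\right) \sqrt{18}}{36313} = \left(-14255 + 22 \cdot 3 \sqrt{2}\right) \frac{1}{36313} = \left(-14255 + 66 \sqrt{2}\right) \frac{1}{36313} = - \frac{14255}{36313} + \frac{66 \sqrt{2}}{36313}$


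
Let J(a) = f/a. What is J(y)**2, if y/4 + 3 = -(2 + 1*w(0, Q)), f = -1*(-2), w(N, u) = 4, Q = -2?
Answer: 1/324 ≈ 0.0030864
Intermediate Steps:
f = 2
y = -36 (y = -12 + 4*(-(2 + 1*4)) = -12 + 4*(-(2 + 4)) = -12 + 4*(-1*6) = -12 + 4*(-6) = -12 - 24 = -36)
J(a) = 2/a
J(y)**2 = (2/(-36))**2 = (2*(-1/36))**2 = (-1/18)**2 = 1/324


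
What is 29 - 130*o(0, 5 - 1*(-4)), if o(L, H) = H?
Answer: -1141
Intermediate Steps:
29 - 130*o(0, 5 - 1*(-4)) = 29 - 130*(5 - 1*(-4)) = 29 - 130*(5 + 4) = 29 - 130*9 = 29 - 1170 = -1141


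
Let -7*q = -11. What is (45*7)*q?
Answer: 495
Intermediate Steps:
q = 11/7 (q = -1/7*(-11) = 11/7 ≈ 1.5714)
(45*7)*q = (45*7)*(11/7) = 315*(11/7) = 495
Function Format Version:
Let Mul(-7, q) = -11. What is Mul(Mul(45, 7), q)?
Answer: 495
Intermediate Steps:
q = Rational(11, 7) (q = Mul(Rational(-1, 7), -11) = Rational(11, 7) ≈ 1.5714)
Mul(Mul(45, 7), q) = Mul(Mul(45, 7), Rational(11, 7)) = Mul(315, Rational(11, 7)) = 495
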